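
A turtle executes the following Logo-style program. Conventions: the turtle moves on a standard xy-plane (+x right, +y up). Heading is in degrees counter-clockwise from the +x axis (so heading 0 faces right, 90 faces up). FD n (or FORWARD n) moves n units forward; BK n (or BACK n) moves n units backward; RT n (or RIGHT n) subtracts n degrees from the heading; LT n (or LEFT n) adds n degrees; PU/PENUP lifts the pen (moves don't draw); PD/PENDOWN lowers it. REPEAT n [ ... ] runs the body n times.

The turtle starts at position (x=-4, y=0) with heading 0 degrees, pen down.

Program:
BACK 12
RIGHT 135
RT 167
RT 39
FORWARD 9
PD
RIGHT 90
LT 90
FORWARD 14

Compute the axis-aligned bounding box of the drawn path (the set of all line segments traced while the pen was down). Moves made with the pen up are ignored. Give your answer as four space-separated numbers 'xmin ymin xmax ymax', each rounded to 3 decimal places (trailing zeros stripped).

Executing turtle program step by step:
Start: pos=(-4,0), heading=0, pen down
BK 12: (-4,0) -> (-16,0) [heading=0, draw]
RT 135: heading 0 -> 225
RT 167: heading 225 -> 58
RT 39: heading 58 -> 19
FD 9: (-16,0) -> (-7.49,2.93) [heading=19, draw]
PD: pen down
RT 90: heading 19 -> 289
LT 90: heading 289 -> 19
FD 14: (-7.49,2.93) -> (5.747,7.488) [heading=19, draw]
Final: pos=(5.747,7.488), heading=19, 3 segment(s) drawn

Segment endpoints: x in {-16, -7.49, -4, 5.747}, y in {0, 2.93, 7.488}
xmin=-16, ymin=0, xmax=5.747, ymax=7.488

Answer: -16 0 5.747 7.488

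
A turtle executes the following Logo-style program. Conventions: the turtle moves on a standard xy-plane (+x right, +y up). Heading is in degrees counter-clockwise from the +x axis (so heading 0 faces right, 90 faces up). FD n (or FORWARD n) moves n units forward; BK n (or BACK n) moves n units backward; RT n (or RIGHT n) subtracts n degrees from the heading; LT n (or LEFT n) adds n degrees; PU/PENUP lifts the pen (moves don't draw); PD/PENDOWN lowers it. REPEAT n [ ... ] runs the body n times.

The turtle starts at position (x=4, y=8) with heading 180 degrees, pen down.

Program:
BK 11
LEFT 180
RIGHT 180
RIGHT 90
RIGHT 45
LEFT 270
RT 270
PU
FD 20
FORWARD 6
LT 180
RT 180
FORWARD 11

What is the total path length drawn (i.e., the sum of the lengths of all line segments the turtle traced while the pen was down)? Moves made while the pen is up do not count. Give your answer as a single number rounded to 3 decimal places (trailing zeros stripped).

Executing turtle program step by step:
Start: pos=(4,8), heading=180, pen down
BK 11: (4,8) -> (15,8) [heading=180, draw]
LT 180: heading 180 -> 0
RT 180: heading 0 -> 180
RT 90: heading 180 -> 90
RT 45: heading 90 -> 45
LT 270: heading 45 -> 315
RT 270: heading 315 -> 45
PU: pen up
FD 20: (15,8) -> (29.142,22.142) [heading=45, move]
FD 6: (29.142,22.142) -> (33.385,26.385) [heading=45, move]
LT 180: heading 45 -> 225
RT 180: heading 225 -> 45
FD 11: (33.385,26.385) -> (41.163,34.163) [heading=45, move]
Final: pos=(41.163,34.163), heading=45, 1 segment(s) drawn

Segment lengths:
  seg 1: (4,8) -> (15,8), length = 11
Total = 11

Answer: 11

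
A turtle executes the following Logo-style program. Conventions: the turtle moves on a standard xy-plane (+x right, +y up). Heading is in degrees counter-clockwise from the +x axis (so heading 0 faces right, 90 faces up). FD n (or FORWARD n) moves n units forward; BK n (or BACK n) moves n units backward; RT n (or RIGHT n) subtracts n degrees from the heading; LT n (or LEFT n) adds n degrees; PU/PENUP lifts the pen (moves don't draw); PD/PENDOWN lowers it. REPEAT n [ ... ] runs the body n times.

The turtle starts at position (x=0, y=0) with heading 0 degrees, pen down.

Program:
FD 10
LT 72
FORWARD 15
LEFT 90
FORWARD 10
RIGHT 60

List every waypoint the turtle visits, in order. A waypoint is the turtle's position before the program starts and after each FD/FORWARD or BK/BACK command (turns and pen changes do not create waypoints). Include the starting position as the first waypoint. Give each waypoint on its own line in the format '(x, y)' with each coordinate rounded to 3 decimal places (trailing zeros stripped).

Executing turtle program step by step:
Start: pos=(0,0), heading=0, pen down
FD 10: (0,0) -> (10,0) [heading=0, draw]
LT 72: heading 0 -> 72
FD 15: (10,0) -> (14.635,14.266) [heading=72, draw]
LT 90: heading 72 -> 162
FD 10: (14.635,14.266) -> (5.125,17.356) [heading=162, draw]
RT 60: heading 162 -> 102
Final: pos=(5.125,17.356), heading=102, 3 segment(s) drawn
Waypoints (4 total):
(0, 0)
(10, 0)
(14.635, 14.266)
(5.125, 17.356)

Answer: (0, 0)
(10, 0)
(14.635, 14.266)
(5.125, 17.356)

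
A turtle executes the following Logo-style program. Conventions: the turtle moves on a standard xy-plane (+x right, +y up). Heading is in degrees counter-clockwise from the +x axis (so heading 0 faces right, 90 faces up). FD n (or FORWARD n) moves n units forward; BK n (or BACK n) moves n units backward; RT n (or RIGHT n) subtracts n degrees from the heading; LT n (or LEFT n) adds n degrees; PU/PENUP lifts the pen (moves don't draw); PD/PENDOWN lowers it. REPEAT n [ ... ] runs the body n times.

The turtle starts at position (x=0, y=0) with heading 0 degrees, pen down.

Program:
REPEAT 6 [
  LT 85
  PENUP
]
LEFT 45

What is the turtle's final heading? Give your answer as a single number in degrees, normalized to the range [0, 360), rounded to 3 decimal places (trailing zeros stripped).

Executing turtle program step by step:
Start: pos=(0,0), heading=0, pen down
REPEAT 6 [
  -- iteration 1/6 --
  LT 85: heading 0 -> 85
  PU: pen up
  -- iteration 2/6 --
  LT 85: heading 85 -> 170
  PU: pen up
  -- iteration 3/6 --
  LT 85: heading 170 -> 255
  PU: pen up
  -- iteration 4/6 --
  LT 85: heading 255 -> 340
  PU: pen up
  -- iteration 5/6 --
  LT 85: heading 340 -> 65
  PU: pen up
  -- iteration 6/6 --
  LT 85: heading 65 -> 150
  PU: pen up
]
LT 45: heading 150 -> 195
Final: pos=(0,0), heading=195, 0 segment(s) drawn

Answer: 195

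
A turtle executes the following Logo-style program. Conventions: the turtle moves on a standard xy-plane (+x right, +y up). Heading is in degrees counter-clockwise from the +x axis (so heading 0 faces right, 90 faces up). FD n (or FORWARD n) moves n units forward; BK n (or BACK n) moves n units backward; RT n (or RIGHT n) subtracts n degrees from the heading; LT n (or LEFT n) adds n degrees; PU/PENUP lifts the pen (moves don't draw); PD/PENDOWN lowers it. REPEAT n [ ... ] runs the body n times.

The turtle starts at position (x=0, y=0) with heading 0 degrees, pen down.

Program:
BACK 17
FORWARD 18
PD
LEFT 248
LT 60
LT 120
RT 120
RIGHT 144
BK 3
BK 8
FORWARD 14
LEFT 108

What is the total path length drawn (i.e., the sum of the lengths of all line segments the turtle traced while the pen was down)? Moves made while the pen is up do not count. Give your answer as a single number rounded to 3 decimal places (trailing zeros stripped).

Executing turtle program step by step:
Start: pos=(0,0), heading=0, pen down
BK 17: (0,0) -> (-17,0) [heading=0, draw]
FD 18: (-17,0) -> (1,0) [heading=0, draw]
PD: pen down
LT 248: heading 0 -> 248
LT 60: heading 248 -> 308
LT 120: heading 308 -> 68
RT 120: heading 68 -> 308
RT 144: heading 308 -> 164
BK 3: (1,0) -> (3.884,-0.827) [heading=164, draw]
BK 8: (3.884,-0.827) -> (11.574,-3.032) [heading=164, draw]
FD 14: (11.574,-3.032) -> (-1.884,0.827) [heading=164, draw]
LT 108: heading 164 -> 272
Final: pos=(-1.884,0.827), heading=272, 5 segment(s) drawn

Segment lengths:
  seg 1: (0,0) -> (-17,0), length = 17
  seg 2: (-17,0) -> (1,0), length = 18
  seg 3: (1,0) -> (3.884,-0.827), length = 3
  seg 4: (3.884,-0.827) -> (11.574,-3.032), length = 8
  seg 5: (11.574,-3.032) -> (-1.884,0.827), length = 14
Total = 60

Answer: 60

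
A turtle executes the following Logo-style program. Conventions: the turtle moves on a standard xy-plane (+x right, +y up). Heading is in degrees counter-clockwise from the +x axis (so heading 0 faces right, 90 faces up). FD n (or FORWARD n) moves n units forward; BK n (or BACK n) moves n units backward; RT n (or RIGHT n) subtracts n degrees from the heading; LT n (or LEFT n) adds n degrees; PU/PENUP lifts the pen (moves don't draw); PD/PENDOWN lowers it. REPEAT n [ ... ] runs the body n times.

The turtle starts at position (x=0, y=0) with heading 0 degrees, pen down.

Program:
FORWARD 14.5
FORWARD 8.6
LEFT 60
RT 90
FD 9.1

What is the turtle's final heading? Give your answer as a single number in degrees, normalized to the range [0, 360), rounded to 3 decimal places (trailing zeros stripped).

Executing turtle program step by step:
Start: pos=(0,0), heading=0, pen down
FD 14.5: (0,0) -> (14.5,0) [heading=0, draw]
FD 8.6: (14.5,0) -> (23.1,0) [heading=0, draw]
LT 60: heading 0 -> 60
RT 90: heading 60 -> 330
FD 9.1: (23.1,0) -> (30.981,-4.55) [heading=330, draw]
Final: pos=(30.981,-4.55), heading=330, 3 segment(s) drawn

Answer: 330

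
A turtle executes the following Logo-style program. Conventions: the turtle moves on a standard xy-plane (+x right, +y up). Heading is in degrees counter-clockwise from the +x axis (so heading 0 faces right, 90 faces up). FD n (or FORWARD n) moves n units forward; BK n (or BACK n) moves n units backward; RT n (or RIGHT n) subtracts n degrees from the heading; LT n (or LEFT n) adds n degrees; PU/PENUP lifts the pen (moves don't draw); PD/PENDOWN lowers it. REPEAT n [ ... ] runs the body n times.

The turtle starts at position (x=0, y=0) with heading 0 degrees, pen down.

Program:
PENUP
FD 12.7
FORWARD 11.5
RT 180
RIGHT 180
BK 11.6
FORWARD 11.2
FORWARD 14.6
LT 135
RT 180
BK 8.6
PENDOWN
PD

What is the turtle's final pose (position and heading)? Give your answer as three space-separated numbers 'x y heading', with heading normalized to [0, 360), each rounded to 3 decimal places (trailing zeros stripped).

Answer: 32.319 6.081 315

Derivation:
Executing turtle program step by step:
Start: pos=(0,0), heading=0, pen down
PU: pen up
FD 12.7: (0,0) -> (12.7,0) [heading=0, move]
FD 11.5: (12.7,0) -> (24.2,0) [heading=0, move]
RT 180: heading 0 -> 180
RT 180: heading 180 -> 0
BK 11.6: (24.2,0) -> (12.6,0) [heading=0, move]
FD 11.2: (12.6,0) -> (23.8,0) [heading=0, move]
FD 14.6: (23.8,0) -> (38.4,0) [heading=0, move]
LT 135: heading 0 -> 135
RT 180: heading 135 -> 315
BK 8.6: (38.4,0) -> (32.319,6.081) [heading=315, move]
PD: pen down
PD: pen down
Final: pos=(32.319,6.081), heading=315, 0 segment(s) drawn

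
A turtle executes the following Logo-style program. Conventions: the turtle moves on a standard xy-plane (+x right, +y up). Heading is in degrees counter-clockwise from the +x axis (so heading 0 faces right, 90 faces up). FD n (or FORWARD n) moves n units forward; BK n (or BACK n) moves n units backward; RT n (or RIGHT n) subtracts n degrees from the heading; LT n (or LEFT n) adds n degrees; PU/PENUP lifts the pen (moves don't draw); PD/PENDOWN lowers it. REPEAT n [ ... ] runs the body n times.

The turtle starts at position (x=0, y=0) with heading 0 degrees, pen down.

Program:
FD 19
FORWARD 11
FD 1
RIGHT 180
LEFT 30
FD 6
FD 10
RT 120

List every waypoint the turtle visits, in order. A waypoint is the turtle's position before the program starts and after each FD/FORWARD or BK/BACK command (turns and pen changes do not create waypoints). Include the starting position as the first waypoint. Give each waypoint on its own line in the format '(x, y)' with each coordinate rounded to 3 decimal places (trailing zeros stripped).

Answer: (0, 0)
(19, 0)
(30, 0)
(31, 0)
(25.804, -3)
(17.144, -8)

Derivation:
Executing turtle program step by step:
Start: pos=(0,0), heading=0, pen down
FD 19: (0,0) -> (19,0) [heading=0, draw]
FD 11: (19,0) -> (30,0) [heading=0, draw]
FD 1: (30,0) -> (31,0) [heading=0, draw]
RT 180: heading 0 -> 180
LT 30: heading 180 -> 210
FD 6: (31,0) -> (25.804,-3) [heading=210, draw]
FD 10: (25.804,-3) -> (17.144,-8) [heading=210, draw]
RT 120: heading 210 -> 90
Final: pos=(17.144,-8), heading=90, 5 segment(s) drawn
Waypoints (6 total):
(0, 0)
(19, 0)
(30, 0)
(31, 0)
(25.804, -3)
(17.144, -8)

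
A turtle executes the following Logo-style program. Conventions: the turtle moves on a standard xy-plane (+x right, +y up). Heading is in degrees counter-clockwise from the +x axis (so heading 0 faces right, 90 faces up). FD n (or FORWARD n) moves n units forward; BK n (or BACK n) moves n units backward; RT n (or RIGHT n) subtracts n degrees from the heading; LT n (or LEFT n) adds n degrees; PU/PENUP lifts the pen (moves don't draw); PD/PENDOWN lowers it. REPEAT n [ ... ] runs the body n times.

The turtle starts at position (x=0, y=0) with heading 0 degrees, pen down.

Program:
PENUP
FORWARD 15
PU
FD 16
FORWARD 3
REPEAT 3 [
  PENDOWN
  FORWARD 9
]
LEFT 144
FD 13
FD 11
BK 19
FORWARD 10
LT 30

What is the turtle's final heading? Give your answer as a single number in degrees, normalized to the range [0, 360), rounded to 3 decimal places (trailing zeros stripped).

Executing turtle program step by step:
Start: pos=(0,0), heading=0, pen down
PU: pen up
FD 15: (0,0) -> (15,0) [heading=0, move]
PU: pen up
FD 16: (15,0) -> (31,0) [heading=0, move]
FD 3: (31,0) -> (34,0) [heading=0, move]
REPEAT 3 [
  -- iteration 1/3 --
  PD: pen down
  FD 9: (34,0) -> (43,0) [heading=0, draw]
  -- iteration 2/3 --
  PD: pen down
  FD 9: (43,0) -> (52,0) [heading=0, draw]
  -- iteration 3/3 --
  PD: pen down
  FD 9: (52,0) -> (61,0) [heading=0, draw]
]
LT 144: heading 0 -> 144
FD 13: (61,0) -> (50.483,7.641) [heading=144, draw]
FD 11: (50.483,7.641) -> (41.584,14.107) [heading=144, draw]
BK 19: (41.584,14.107) -> (56.955,2.939) [heading=144, draw]
FD 10: (56.955,2.939) -> (48.865,8.817) [heading=144, draw]
LT 30: heading 144 -> 174
Final: pos=(48.865,8.817), heading=174, 7 segment(s) drawn

Answer: 174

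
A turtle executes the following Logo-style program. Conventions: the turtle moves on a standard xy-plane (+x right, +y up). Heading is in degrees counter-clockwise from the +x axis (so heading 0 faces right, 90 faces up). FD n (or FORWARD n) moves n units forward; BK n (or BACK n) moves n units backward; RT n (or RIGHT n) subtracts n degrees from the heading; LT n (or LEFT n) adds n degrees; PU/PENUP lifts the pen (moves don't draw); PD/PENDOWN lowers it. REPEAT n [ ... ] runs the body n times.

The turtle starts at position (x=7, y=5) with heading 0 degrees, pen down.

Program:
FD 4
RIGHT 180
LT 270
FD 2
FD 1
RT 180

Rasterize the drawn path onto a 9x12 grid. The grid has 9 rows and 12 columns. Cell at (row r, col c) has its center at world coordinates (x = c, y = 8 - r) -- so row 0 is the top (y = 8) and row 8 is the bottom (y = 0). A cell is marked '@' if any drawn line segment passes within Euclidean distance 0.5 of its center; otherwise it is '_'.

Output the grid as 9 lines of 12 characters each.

Answer: ___________@
___________@
___________@
_______@@@@@
____________
____________
____________
____________
____________

Derivation:
Segment 0: (7,5) -> (11,5)
Segment 1: (11,5) -> (11,7)
Segment 2: (11,7) -> (11,8)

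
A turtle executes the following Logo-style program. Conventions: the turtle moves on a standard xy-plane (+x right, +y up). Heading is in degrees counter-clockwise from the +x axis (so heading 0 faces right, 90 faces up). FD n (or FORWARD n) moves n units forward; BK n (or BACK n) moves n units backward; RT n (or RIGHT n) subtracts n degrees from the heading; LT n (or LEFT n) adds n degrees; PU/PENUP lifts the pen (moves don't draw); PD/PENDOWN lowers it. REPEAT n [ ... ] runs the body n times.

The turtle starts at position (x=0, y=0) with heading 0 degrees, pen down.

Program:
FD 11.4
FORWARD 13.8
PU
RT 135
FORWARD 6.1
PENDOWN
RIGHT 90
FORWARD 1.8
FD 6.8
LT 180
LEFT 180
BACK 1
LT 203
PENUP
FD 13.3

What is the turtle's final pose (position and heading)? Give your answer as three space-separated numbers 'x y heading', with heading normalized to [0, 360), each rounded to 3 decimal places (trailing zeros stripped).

Answer: 27.844 -3.922 338

Derivation:
Executing turtle program step by step:
Start: pos=(0,0), heading=0, pen down
FD 11.4: (0,0) -> (11.4,0) [heading=0, draw]
FD 13.8: (11.4,0) -> (25.2,0) [heading=0, draw]
PU: pen up
RT 135: heading 0 -> 225
FD 6.1: (25.2,0) -> (20.887,-4.313) [heading=225, move]
PD: pen down
RT 90: heading 225 -> 135
FD 1.8: (20.887,-4.313) -> (19.614,-3.041) [heading=135, draw]
FD 6.8: (19.614,-3.041) -> (14.806,1.768) [heading=135, draw]
LT 180: heading 135 -> 315
LT 180: heading 315 -> 135
BK 1: (14.806,1.768) -> (15.513,1.061) [heading=135, draw]
LT 203: heading 135 -> 338
PU: pen up
FD 13.3: (15.513,1.061) -> (27.844,-3.922) [heading=338, move]
Final: pos=(27.844,-3.922), heading=338, 5 segment(s) drawn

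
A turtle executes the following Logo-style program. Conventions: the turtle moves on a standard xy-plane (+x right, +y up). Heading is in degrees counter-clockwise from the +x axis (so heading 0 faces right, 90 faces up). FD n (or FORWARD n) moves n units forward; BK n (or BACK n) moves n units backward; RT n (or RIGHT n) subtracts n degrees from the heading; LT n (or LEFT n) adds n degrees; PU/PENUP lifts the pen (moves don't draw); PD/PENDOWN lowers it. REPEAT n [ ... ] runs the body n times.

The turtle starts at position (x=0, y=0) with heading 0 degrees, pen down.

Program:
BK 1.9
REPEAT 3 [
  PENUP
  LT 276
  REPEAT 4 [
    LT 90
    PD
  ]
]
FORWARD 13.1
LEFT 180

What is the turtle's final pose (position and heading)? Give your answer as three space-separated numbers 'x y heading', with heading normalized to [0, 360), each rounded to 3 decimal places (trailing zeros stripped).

Executing turtle program step by step:
Start: pos=(0,0), heading=0, pen down
BK 1.9: (0,0) -> (-1.9,0) [heading=0, draw]
REPEAT 3 [
  -- iteration 1/3 --
  PU: pen up
  LT 276: heading 0 -> 276
  REPEAT 4 [
    -- iteration 1/4 --
    LT 90: heading 276 -> 6
    PD: pen down
    -- iteration 2/4 --
    LT 90: heading 6 -> 96
    PD: pen down
    -- iteration 3/4 --
    LT 90: heading 96 -> 186
    PD: pen down
    -- iteration 4/4 --
    LT 90: heading 186 -> 276
    PD: pen down
  ]
  -- iteration 2/3 --
  PU: pen up
  LT 276: heading 276 -> 192
  REPEAT 4 [
    -- iteration 1/4 --
    LT 90: heading 192 -> 282
    PD: pen down
    -- iteration 2/4 --
    LT 90: heading 282 -> 12
    PD: pen down
    -- iteration 3/4 --
    LT 90: heading 12 -> 102
    PD: pen down
    -- iteration 4/4 --
    LT 90: heading 102 -> 192
    PD: pen down
  ]
  -- iteration 3/3 --
  PU: pen up
  LT 276: heading 192 -> 108
  REPEAT 4 [
    -- iteration 1/4 --
    LT 90: heading 108 -> 198
    PD: pen down
    -- iteration 2/4 --
    LT 90: heading 198 -> 288
    PD: pen down
    -- iteration 3/4 --
    LT 90: heading 288 -> 18
    PD: pen down
    -- iteration 4/4 --
    LT 90: heading 18 -> 108
    PD: pen down
  ]
]
FD 13.1: (-1.9,0) -> (-5.948,12.459) [heading=108, draw]
LT 180: heading 108 -> 288
Final: pos=(-5.948,12.459), heading=288, 2 segment(s) drawn

Answer: -5.948 12.459 288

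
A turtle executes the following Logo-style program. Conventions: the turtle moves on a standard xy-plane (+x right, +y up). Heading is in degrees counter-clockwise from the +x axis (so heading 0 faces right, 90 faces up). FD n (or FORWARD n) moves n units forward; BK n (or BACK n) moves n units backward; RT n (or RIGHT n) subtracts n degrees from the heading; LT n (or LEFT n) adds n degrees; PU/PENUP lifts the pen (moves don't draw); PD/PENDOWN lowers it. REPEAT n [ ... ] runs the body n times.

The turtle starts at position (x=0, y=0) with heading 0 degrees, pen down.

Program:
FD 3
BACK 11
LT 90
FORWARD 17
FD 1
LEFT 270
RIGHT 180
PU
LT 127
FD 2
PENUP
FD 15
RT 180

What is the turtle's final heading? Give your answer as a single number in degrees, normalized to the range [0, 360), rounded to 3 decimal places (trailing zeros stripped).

Answer: 127

Derivation:
Executing turtle program step by step:
Start: pos=(0,0), heading=0, pen down
FD 3: (0,0) -> (3,0) [heading=0, draw]
BK 11: (3,0) -> (-8,0) [heading=0, draw]
LT 90: heading 0 -> 90
FD 17: (-8,0) -> (-8,17) [heading=90, draw]
FD 1: (-8,17) -> (-8,18) [heading=90, draw]
LT 270: heading 90 -> 0
RT 180: heading 0 -> 180
PU: pen up
LT 127: heading 180 -> 307
FD 2: (-8,18) -> (-6.796,16.403) [heading=307, move]
PU: pen up
FD 15: (-6.796,16.403) -> (2.231,4.423) [heading=307, move]
RT 180: heading 307 -> 127
Final: pos=(2.231,4.423), heading=127, 4 segment(s) drawn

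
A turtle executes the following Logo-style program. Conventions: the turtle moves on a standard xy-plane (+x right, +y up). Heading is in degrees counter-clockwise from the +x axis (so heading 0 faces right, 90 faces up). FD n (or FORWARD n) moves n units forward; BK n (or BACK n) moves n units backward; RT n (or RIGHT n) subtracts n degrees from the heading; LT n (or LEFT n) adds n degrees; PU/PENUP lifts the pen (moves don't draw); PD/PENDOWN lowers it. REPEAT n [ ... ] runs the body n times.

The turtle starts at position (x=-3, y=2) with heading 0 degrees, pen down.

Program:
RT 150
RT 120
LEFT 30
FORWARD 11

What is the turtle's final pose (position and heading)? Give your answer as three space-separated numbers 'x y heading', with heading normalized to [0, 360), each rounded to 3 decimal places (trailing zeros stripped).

Answer: -8.5 11.526 120

Derivation:
Executing turtle program step by step:
Start: pos=(-3,2), heading=0, pen down
RT 150: heading 0 -> 210
RT 120: heading 210 -> 90
LT 30: heading 90 -> 120
FD 11: (-3,2) -> (-8.5,11.526) [heading=120, draw]
Final: pos=(-8.5,11.526), heading=120, 1 segment(s) drawn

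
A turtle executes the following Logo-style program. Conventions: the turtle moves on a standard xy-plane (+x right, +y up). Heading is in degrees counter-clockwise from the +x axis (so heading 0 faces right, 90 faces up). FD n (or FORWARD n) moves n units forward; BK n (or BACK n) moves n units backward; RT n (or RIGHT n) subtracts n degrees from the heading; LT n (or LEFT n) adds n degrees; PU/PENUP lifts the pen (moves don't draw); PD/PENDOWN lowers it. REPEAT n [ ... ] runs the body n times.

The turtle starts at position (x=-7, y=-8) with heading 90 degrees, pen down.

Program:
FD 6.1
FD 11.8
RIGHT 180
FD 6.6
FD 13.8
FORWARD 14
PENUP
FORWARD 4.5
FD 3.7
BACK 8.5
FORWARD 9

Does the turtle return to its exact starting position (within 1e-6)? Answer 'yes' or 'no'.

Executing turtle program step by step:
Start: pos=(-7,-8), heading=90, pen down
FD 6.1: (-7,-8) -> (-7,-1.9) [heading=90, draw]
FD 11.8: (-7,-1.9) -> (-7,9.9) [heading=90, draw]
RT 180: heading 90 -> 270
FD 6.6: (-7,9.9) -> (-7,3.3) [heading=270, draw]
FD 13.8: (-7,3.3) -> (-7,-10.5) [heading=270, draw]
FD 14: (-7,-10.5) -> (-7,-24.5) [heading=270, draw]
PU: pen up
FD 4.5: (-7,-24.5) -> (-7,-29) [heading=270, move]
FD 3.7: (-7,-29) -> (-7,-32.7) [heading=270, move]
BK 8.5: (-7,-32.7) -> (-7,-24.2) [heading=270, move]
FD 9: (-7,-24.2) -> (-7,-33.2) [heading=270, move]
Final: pos=(-7,-33.2), heading=270, 5 segment(s) drawn

Start position: (-7, -8)
Final position: (-7, -33.2)
Distance = 25.2; >= 1e-6 -> NOT closed

Answer: no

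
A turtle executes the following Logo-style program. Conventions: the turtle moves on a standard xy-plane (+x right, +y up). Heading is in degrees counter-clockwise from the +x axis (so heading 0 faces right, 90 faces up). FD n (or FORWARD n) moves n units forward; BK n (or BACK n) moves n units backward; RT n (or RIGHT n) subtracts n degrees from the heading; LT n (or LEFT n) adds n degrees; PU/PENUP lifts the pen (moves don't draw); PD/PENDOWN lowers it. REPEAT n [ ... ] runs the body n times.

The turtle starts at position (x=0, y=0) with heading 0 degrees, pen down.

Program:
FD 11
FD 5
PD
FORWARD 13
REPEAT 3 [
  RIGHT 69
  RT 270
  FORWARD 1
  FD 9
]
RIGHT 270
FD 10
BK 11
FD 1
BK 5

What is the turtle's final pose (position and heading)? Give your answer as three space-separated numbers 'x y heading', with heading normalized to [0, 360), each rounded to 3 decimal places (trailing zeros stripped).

Answer: 54.762 16.915 153

Derivation:
Executing turtle program step by step:
Start: pos=(0,0), heading=0, pen down
FD 11: (0,0) -> (11,0) [heading=0, draw]
FD 5: (11,0) -> (16,0) [heading=0, draw]
PD: pen down
FD 13: (16,0) -> (29,0) [heading=0, draw]
REPEAT 3 [
  -- iteration 1/3 --
  RT 69: heading 0 -> 291
  RT 270: heading 291 -> 21
  FD 1: (29,0) -> (29.934,0.358) [heading=21, draw]
  FD 9: (29.934,0.358) -> (38.336,3.584) [heading=21, draw]
  -- iteration 2/3 --
  RT 69: heading 21 -> 312
  RT 270: heading 312 -> 42
  FD 1: (38.336,3.584) -> (39.079,4.253) [heading=42, draw]
  FD 9: (39.079,4.253) -> (45.767,10.275) [heading=42, draw]
  -- iteration 3/3 --
  RT 69: heading 42 -> 333
  RT 270: heading 333 -> 63
  FD 1: (45.767,10.275) -> (46.221,11.166) [heading=63, draw]
  FD 9: (46.221,11.166) -> (50.307,19.185) [heading=63, draw]
]
RT 270: heading 63 -> 153
FD 10: (50.307,19.185) -> (41.397,23.725) [heading=153, draw]
BK 11: (41.397,23.725) -> (51.198,18.731) [heading=153, draw]
FD 1: (51.198,18.731) -> (50.307,19.185) [heading=153, draw]
BK 5: (50.307,19.185) -> (54.762,16.915) [heading=153, draw]
Final: pos=(54.762,16.915), heading=153, 13 segment(s) drawn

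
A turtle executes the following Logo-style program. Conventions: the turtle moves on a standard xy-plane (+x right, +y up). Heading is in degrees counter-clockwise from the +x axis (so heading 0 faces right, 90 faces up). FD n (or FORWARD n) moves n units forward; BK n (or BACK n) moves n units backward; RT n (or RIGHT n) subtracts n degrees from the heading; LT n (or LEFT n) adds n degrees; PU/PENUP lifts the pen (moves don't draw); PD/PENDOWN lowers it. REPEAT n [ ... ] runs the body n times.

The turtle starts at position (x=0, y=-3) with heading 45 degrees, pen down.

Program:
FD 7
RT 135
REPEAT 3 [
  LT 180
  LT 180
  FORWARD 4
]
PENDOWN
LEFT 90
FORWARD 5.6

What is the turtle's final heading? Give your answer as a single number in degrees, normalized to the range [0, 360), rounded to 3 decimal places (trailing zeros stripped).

Answer: 0

Derivation:
Executing turtle program step by step:
Start: pos=(0,-3), heading=45, pen down
FD 7: (0,-3) -> (4.95,1.95) [heading=45, draw]
RT 135: heading 45 -> 270
REPEAT 3 [
  -- iteration 1/3 --
  LT 180: heading 270 -> 90
  LT 180: heading 90 -> 270
  FD 4: (4.95,1.95) -> (4.95,-2.05) [heading=270, draw]
  -- iteration 2/3 --
  LT 180: heading 270 -> 90
  LT 180: heading 90 -> 270
  FD 4: (4.95,-2.05) -> (4.95,-6.05) [heading=270, draw]
  -- iteration 3/3 --
  LT 180: heading 270 -> 90
  LT 180: heading 90 -> 270
  FD 4: (4.95,-6.05) -> (4.95,-10.05) [heading=270, draw]
]
PD: pen down
LT 90: heading 270 -> 0
FD 5.6: (4.95,-10.05) -> (10.55,-10.05) [heading=0, draw]
Final: pos=(10.55,-10.05), heading=0, 5 segment(s) drawn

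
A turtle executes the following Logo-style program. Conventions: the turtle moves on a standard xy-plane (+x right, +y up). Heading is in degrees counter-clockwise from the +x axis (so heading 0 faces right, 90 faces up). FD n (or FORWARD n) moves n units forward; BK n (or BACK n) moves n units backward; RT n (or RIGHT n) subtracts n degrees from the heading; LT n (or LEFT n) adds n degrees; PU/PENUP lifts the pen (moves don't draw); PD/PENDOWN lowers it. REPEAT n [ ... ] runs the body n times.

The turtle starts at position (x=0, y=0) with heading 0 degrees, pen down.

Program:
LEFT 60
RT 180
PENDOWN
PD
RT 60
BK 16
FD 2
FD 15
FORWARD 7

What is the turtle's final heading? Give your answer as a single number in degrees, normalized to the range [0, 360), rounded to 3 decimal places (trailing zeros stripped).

Executing turtle program step by step:
Start: pos=(0,0), heading=0, pen down
LT 60: heading 0 -> 60
RT 180: heading 60 -> 240
PD: pen down
PD: pen down
RT 60: heading 240 -> 180
BK 16: (0,0) -> (16,0) [heading=180, draw]
FD 2: (16,0) -> (14,0) [heading=180, draw]
FD 15: (14,0) -> (-1,0) [heading=180, draw]
FD 7: (-1,0) -> (-8,0) [heading=180, draw]
Final: pos=(-8,0), heading=180, 4 segment(s) drawn

Answer: 180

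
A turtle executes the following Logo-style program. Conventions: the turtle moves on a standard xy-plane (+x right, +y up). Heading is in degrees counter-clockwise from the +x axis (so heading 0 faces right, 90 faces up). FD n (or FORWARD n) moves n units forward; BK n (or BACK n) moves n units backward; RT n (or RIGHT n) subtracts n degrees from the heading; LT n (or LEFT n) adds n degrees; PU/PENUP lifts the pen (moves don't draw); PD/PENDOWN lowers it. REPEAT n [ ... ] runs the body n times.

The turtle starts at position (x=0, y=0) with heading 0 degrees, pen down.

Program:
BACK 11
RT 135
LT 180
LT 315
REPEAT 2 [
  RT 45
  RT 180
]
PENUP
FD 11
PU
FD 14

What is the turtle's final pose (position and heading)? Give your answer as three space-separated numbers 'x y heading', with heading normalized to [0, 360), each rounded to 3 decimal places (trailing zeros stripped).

Answer: -11 -25 270

Derivation:
Executing turtle program step by step:
Start: pos=(0,0), heading=0, pen down
BK 11: (0,0) -> (-11,0) [heading=0, draw]
RT 135: heading 0 -> 225
LT 180: heading 225 -> 45
LT 315: heading 45 -> 0
REPEAT 2 [
  -- iteration 1/2 --
  RT 45: heading 0 -> 315
  RT 180: heading 315 -> 135
  -- iteration 2/2 --
  RT 45: heading 135 -> 90
  RT 180: heading 90 -> 270
]
PU: pen up
FD 11: (-11,0) -> (-11,-11) [heading=270, move]
PU: pen up
FD 14: (-11,-11) -> (-11,-25) [heading=270, move]
Final: pos=(-11,-25), heading=270, 1 segment(s) drawn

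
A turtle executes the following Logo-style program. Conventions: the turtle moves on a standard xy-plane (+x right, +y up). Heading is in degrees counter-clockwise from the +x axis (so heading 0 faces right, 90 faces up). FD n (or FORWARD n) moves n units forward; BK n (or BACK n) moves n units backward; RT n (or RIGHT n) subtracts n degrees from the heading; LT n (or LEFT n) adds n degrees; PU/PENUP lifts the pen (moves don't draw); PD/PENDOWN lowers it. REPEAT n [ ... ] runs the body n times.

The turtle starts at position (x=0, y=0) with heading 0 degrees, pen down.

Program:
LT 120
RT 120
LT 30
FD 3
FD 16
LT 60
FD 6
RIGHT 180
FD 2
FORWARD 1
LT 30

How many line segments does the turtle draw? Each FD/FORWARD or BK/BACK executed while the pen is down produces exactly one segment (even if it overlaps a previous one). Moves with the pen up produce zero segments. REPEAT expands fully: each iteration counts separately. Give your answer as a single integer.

Executing turtle program step by step:
Start: pos=(0,0), heading=0, pen down
LT 120: heading 0 -> 120
RT 120: heading 120 -> 0
LT 30: heading 0 -> 30
FD 3: (0,0) -> (2.598,1.5) [heading=30, draw]
FD 16: (2.598,1.5) -> (16.454,9.5) [heading=30, draw]
LT 60: heading 30 -> 90
FD 6: (16.454,9.5) -> (16.454,15.5) [heading=90, draw]
RT 180: heading 90 -> 270
FD 2: (16.454,15.5) -> (16.454,13.5) [heading=270, draw]
FD 1: (16.454,13.5) -> (16.454,12.5) [heading=270, draw]
LT 30: heading 270 -> 300
Final: pos=(16.454,12.5), heading=300, 5 segment(s) drawn
Segments drawn: 5

Answer: 5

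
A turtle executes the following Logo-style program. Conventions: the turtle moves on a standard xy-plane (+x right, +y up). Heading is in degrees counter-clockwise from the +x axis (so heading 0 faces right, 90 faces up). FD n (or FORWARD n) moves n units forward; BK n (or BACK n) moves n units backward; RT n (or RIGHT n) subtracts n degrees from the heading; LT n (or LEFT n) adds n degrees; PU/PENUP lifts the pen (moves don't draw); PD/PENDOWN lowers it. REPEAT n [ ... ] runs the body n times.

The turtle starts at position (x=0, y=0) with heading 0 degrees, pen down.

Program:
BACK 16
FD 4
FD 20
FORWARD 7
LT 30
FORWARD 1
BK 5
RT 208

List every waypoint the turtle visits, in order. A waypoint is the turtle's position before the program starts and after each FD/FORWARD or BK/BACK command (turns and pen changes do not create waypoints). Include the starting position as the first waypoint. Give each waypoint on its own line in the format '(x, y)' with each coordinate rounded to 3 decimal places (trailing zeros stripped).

Executing turtle program step by step:
Start: pos=(0,0), heading=0, pen down
BK 16: (0,0) -> (-16,0) [heading=0, draw]
FD 4: (-16,0) -> (-12,0) [heading=0, draw]
FD 20: (-12,0) -> (8,0) [heading=0, draw]
FD 7: (8,0) -> (15,0) [heading=0, draw]
LT 30: heading 0 -> 30
FD 1: (15,0) -> (15.866,0.5) [heading=30, draw]
BK 5: (15.866,0.5) -> (11.536,-2) [heading=30, draw]
RT 208: heading 30 -> 182
Final: pos=(11.536,-2), heading=182, 6 segment(s) drawn
Waypoints (7 total):
(0, 0)
(-16, 0)
(-12, 0)
(8, 0)
(15, 0)
(15.866, 0.5)
(11.536, -2)

Answer: (0, 0)
(-16, 0)
(-12, 0)
(8, 0)
(15, 0)
(15.866, 0.5)
(11.536, -2)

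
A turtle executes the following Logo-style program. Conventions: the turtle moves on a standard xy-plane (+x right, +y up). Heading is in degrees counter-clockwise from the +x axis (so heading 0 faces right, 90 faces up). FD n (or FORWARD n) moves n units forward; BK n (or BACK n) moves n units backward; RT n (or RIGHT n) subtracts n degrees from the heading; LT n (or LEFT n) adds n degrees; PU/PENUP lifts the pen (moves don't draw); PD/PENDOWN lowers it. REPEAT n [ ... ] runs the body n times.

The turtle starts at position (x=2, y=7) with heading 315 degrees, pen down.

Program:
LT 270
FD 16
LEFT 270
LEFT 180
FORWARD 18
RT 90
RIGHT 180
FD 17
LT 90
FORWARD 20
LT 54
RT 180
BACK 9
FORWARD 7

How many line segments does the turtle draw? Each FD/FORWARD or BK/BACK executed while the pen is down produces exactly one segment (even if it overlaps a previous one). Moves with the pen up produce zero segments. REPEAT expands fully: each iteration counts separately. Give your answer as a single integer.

Answer: 6

Derivation:
Executing turtle program step by step:
Start: pos=(2,7), heading=315, pen down
LT 270: heading 315 -> 225
FD 16: (2,7) -> (-9.314,-4.314) [heading=225, draw]
LT 270: heading 225 -> 135
LT 180: heading 135 -> 315
FD 18: (-9.314,-4.314) -> (3.414,-17.042) [heading=315, draw]
RT 90: heading 315 -> 225
RT 180: heading 225 -> 45
FD 17: (3.414,-17.042) -> (15.435,-5.021) [heading=45, draw]
LT 90: heading 45 -> 135
FD 20: (15.435,-5.021) -> (1.293,9.121) [heading=135, draw]
LT 54: heading 135 -> 189
RT 180: heading 189 -> 9
BK 9: (1.293,9.121) -> (-7.596,7.713) [heading=9, draw]
FD 7: (-7.596,7.713) -> (-0.682,8.808) [heading=9, draw]
Final: pos=(-0.682,8.808), heading=9, 6 segment(s) drawn
Segments drawn: 6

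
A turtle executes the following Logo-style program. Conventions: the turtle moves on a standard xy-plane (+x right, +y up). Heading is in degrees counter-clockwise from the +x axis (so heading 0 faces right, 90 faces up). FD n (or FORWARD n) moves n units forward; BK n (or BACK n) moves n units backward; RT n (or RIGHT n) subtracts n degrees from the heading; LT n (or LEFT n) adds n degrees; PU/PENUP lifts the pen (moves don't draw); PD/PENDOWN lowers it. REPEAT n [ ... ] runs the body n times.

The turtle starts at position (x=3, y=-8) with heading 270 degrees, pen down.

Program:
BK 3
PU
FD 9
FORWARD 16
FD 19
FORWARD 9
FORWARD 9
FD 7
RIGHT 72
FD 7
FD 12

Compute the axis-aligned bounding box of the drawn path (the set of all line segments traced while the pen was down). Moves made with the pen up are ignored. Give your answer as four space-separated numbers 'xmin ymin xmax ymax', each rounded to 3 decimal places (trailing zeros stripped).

Executing turtle program step by step:
Start: pos=(3,-8), heading=270, pen down
BK 3: (3,-8) -> (3,-5) [heading=270, draw]
PU: pen up
FD 9: (3,-5) -> (3,-14) [heading=270, move]
FD 16: (3,-14) -> (3,-30) [heading=270, move]
FD 19: (3,-30) -> (3,-49) [heading=270, move]
FD 9: (3,-49) -> (3,-58) [heading=270, move]
FD 9: (3,-58) -> (3,-67) [heading=270, move]
FD 7: (3,-67) -> (3,-74) [heading=270, move]
RT 72: heading 270 -> 198
FD 7: (3,-74) -> (-3.657,-76.163) [heading=198, move]
FD 12: (-3.657,-76.163) -> (-15.07,-79.871) [heading=198, move]
Final: pos=(-15.07,-79.871), heading=198, 1 segment(s) drawn

Segment endpoints: x in {3, 3}, y in {-8, -5}
xmin=3, ymin=-8, xmax=3, ymax=-5

Answer: 3 -8 3 -5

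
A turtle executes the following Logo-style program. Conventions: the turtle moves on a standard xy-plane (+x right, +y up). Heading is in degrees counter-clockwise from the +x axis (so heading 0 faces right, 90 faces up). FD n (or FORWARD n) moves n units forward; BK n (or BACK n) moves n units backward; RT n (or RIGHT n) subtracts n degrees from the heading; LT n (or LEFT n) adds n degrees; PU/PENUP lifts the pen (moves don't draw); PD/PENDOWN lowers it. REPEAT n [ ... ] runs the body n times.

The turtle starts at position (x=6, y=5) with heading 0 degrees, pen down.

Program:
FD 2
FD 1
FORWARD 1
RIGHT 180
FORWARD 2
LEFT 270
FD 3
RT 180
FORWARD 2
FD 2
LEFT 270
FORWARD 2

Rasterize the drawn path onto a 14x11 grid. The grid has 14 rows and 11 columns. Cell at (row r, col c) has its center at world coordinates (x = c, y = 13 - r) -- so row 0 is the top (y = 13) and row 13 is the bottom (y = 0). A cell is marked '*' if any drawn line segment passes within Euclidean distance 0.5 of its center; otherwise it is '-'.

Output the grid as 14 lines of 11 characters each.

Segment 0: (6,5) -> (8,5)
Segment 1: (8,5) -> (9,5)
Segment 2: (9,5) -> (10,5)
Segment 3: (10,5) -> (8,5)
Segment 4: (8,5) -> (8,8)
Segment 5: (8,8) -> (8,6)
Segment 6: (8,6) -> (8,4)
Segment 7: (8,4) -> (6,4)

Answer: -----------
-----------
-----------
-----------
-----------
--------*--
--------*--
--------*--
------*****
------***--
-----------
-----------
-----------
-----------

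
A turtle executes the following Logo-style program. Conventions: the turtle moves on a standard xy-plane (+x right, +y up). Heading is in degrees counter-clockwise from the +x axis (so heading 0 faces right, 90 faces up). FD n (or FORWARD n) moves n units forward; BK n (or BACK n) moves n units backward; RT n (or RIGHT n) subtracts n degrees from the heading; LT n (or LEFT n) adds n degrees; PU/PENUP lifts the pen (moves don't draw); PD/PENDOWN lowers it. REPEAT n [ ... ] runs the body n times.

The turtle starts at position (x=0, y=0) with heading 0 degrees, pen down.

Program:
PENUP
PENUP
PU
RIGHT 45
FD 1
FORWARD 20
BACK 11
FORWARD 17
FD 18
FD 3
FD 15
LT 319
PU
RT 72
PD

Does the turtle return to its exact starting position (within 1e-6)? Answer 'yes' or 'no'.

Executing turtle program step by step:
Start: pos=(0,0), heading=0, pen down
PU: pen up
PU: pen up
PU: pen up
RT 45: heading 0 -> 315
FD 1: (0,0) -> (0.707,-0.707) [heading=315, move]
FD 20: (0.707,-0.707) -> (14.849,-14.849) [heading=315, move]
BK 11: (14.849,-14.849) -> (7.071,-7.071) [heading=315, move]
FD 17: (7.071,-7.071) -> (19.092,-19.092) [heading=315, move]
FD 18: (19.092,-19.092) -> (31.82,-31.82) [heading=315, move]
FD 3: (31.82,-31.82) -> (33.941,-33.941) [heading=315, move]
FD 15: (33.941,-33.941) -> (44.548,-44.548) [heading=315, move]
LT 319: heading 315 -> 274
PU: pen up
RT 72: heading 274 -> 202
PD: pen down
Final: pos=(44.548,-44.548), heading=202, 0 segment(s) drawn

Start position: (0, 0)
Final position: (44.548, -44.548)
Distance = 63; >= 1e-6 -> NOT closed

Answer: no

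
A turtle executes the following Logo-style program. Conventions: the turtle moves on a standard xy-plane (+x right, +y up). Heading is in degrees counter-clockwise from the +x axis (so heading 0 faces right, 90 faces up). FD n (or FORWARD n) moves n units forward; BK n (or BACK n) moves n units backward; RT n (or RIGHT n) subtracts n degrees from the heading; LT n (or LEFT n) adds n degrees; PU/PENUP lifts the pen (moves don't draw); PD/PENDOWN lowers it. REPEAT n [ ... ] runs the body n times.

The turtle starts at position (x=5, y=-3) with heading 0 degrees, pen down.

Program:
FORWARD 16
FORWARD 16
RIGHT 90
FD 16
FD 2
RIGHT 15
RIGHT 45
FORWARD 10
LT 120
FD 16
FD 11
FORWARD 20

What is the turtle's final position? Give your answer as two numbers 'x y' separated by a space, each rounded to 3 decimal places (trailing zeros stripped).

Answer: 69.043 -49.5

Derivation:
Executing turtle program step by step:
Start: pos=(5,-3), heading=0, pen down
FD 16: (5,-3) -> (21,-3) [heading=0, draw]
FD 16: (21,-3) -> (37,-3) [heading=0, draw]
RT 90: heading 0 -> 270
FD 16: (37,-3) -> (37,-19) [heading=270, draw]
FD 2: (37,-19) -> (37,-21) [heading=270, draw]
RT 15: heading 270 -> 255
RT 45: heading 255 -> 210
FD 10: (37,-21) -> (28.34,-26) [heading=210, draw]
LT 120: heading 210 -> 330
FD 16: (28.34,-26) -> (42.196,-34) [heading=330, draw]
FD 11: (42.196,-34) -> (51.722,-39.5) [heading=330, draw]
FD 20: (51.722,-39.5) -> (69.043,-49.5) [heading=330, draw]
Final: pos=(69.043,-49.5), heading=330, 8 segment(s) drawn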